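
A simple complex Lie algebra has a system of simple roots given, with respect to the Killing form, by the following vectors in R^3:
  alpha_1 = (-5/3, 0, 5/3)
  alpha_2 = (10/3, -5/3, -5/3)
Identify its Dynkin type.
G_2

Compute the Cartan integers a_ij = 2(alpha_i, alpha_j)/(alpha_j, alpha_j); the resulting 2x2 Cartan matrix is
[[2, -1], [-3, 2]].
The roots have two lengths (squared-length ratio 3:1); the short ones are alpha_{1}. The associated Dynkin diagram is two nodes joined by a triple edge (G_2), so the type is G_2.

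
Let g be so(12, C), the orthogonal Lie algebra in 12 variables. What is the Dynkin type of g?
D_6 (so(12))

This is so(12) with 12 even, which has dimension 12(12-1)/2 = 66 and rank 12/2 = 6. In the classification of classical Lie algebras, the orthogonal algebra so(2n) in an even number of variables has type D_n; here n = 6, so the Dynkin diagram is a chain of 4 nodes with a fork of two nodes at one end (D_6). Hence the type is D_6.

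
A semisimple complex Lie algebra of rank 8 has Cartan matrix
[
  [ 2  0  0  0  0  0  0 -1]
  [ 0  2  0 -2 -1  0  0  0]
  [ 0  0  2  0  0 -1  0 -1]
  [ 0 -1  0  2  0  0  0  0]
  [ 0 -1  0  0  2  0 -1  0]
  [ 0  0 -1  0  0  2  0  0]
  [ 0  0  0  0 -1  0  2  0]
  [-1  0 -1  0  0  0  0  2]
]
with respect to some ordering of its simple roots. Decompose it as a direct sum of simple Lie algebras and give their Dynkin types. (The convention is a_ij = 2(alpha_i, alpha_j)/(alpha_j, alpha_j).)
The diagram associated to this matrix has two connected components: the simple roots {alpha_1, alpha_3, alpha_6, alpha_8} form a chain of 4 nodes with single edges (A_4), and {alpha_2, alpha_4, alpha_5, alpha_7} form a chain of 4 nodes with a double edge at one end; the terminal node there is the unique short simple root (B_4). A semisimple Lie algebra decomposes uniquely as the direct sum of simple ideals, one per connected component of its Dynkin diagram, so g ≅ A_4 ⊕ B_4 (dimension 24 + 36 = 60).

A_4 ⊕ B_4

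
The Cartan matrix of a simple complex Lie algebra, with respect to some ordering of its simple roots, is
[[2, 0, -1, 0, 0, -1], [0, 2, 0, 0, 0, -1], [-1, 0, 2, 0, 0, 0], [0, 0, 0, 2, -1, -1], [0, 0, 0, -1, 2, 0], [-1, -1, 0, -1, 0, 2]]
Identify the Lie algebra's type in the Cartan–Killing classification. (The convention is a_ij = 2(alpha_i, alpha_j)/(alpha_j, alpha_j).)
The matrix has rank 6 with 2's on the diagonal. Reading the off-diagonal entries as Dynkin edges (a single edge where a_ij = a_ji = -1; a double or triple edge where a_ij * a_ji = 2 or 3), the diagram is a chain of 5 nodes with one extra node attached to the third node from one end (E_6). One simple-root ordering that puts it in standard form is (alpha_3, alpha_2, alpha_1, alpha_6, alpha_4, alpha_5). So the algebra is type E_6.

type E_6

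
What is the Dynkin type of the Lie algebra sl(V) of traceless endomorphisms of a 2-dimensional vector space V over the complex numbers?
type A_1

This is sl(2), which has dimension 2^2 - 1 = 3 and rank 2 - 1 = 1 (a Cartan subalgebra is the diagonal traceless matrices). In the classification of classical Lie algebras, the special linear algebra sl(n+1) has type A_n; here n = 1, so the Dynkin diagram is a chain of 1 nodes with single edges (A_1). Hence the type is A_1.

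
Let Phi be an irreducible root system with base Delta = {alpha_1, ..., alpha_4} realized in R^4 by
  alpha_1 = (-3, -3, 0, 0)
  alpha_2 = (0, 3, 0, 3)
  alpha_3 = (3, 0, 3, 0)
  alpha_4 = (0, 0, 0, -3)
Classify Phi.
B4

Compute the Cartan integers a_ij = 2(alpha_i, alpha_j)/(alpha_j, alpha_j); the resulting 4x4 Cartan matrix is
[[2, -1, -1, 0], [-1, 2, 0, -2], [-1, 0, 2, 0], [0, -1, 0, 2]].
The roots have two lengths (squared-length ratio 2:1); the short ones are alpha_{4}. The associated Dynkin diagram is a chain of 4 nodes with a double edge at one end; the terminal node there is the unique short simple root (B_4), so the type is B_4 (the algebra so(9)).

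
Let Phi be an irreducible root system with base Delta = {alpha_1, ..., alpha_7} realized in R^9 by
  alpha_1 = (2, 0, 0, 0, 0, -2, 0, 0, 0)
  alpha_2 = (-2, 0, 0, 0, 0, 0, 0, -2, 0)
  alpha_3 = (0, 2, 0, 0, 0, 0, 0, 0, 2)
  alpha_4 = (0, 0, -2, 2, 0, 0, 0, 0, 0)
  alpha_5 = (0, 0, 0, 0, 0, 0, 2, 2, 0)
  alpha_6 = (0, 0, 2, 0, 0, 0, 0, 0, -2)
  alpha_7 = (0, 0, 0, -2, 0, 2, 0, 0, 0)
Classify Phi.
Compute the Cartan integers a_ij = 2(alpha_i, alpha_j)/(alpha_j, alpha_j); the resulting 7x7 Cartan matrix is
[[2, -1, 0, 0, 0, 0, -1], [-1, 2, 0, 0, -1, 0, 0], [0, 0, 2, 0, 0, -1, 0], [0, 0, 0, 2, 0, -1, -1], [0, -1, 0, 0, 2, 0, 0], [0, 0, -1, -1, 0, 2, 0], [-1, 0, 0, -1, 0, 0, 2]].
All simple roots have the same length, so the diagram is simply laced. The associated Dynkin diagram is a chain of 7 nodes with single edges (A_7), so the type is A_7 (the algebra sl(8)).

A_7 (sl(8))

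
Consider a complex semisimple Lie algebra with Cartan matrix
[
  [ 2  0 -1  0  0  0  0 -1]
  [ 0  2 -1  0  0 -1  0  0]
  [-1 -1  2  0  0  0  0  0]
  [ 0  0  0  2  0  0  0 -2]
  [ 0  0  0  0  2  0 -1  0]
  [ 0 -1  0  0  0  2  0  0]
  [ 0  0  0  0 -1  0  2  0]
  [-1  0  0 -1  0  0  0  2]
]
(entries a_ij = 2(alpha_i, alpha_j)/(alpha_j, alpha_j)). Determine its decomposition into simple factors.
type A_2 + type C_6

The diagram associated to this matrix has two connected components: the simple roots {alpha_5, alpha_7} form a chain of 2 nodes with single edges (A_2), and {alpha_1, alpha_2, alpha_3, alpha_4, alpha_6, alpha_8} form a chain of 6 nodes with a double edge at one end; the terminal node there is the unique long simple root (C_6). A semisimple Lie algebra decomposes uniquely as the direct sum of simple ideals, one per connected component of its Dynkin diagram, so g ≅ A_2 ⊕ C_6 (dimension 8 + 78 = 86).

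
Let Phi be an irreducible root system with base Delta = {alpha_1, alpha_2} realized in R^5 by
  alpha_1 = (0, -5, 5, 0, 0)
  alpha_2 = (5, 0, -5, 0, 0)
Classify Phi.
Compute the Cartan integers a_ij = 2(alpha_i, alpha_j)/(alpha_j, alpha_j); the resulting 2x2 Cartan matrix is
[[2, -1], [-1, 2]].
All simple roots have the same length, so the diagram is simply laced. The associated Dynkin diagram is a chain of 2 nodes with single edges (A_2), so the type is A_2 (the algebra sl(3)).

type A_2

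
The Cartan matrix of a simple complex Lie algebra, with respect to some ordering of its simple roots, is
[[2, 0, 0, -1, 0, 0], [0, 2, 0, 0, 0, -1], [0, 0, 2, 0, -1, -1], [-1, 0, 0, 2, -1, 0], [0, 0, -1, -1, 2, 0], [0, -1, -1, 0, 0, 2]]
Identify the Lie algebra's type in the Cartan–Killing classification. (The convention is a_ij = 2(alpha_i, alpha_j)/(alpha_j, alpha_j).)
The matrix has rank 6 with 2's on the diagonal. Reading the off-diagonal entries as Dynkin edges (a single edge where a_ij = a_ji = -1; a double or triple edge where a_ij * a_ji = 2 or 3), the diagram is a chain of 6 nodes with single edges (A_6). One simple-root ordering that puts it in standard form is (alpha_1, alpha_4, alpha_5, alpha_3, alpha_6, alpha_2). So the algebra is type A_6, i.e. sl(7).

type A_6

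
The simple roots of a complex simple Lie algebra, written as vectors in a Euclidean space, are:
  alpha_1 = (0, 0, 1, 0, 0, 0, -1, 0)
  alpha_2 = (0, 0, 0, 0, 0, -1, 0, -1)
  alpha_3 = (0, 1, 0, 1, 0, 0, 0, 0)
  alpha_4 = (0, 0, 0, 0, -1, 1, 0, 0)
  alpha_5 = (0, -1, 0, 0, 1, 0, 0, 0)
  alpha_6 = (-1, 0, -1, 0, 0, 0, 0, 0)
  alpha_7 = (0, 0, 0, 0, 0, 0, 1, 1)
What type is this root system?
A_7 (sl(8))

Compute the Cartan integers a_ij = 2(alpha_i, alpha_j)/(alpha_j, alpha_j); the resulting 7x7 Cartan matrix is
[[2, 0, 0, 0, 0, -1, -1], [0, 2, 0, -1, 0, 0, -1], [0, 0, 2, 0, -1, 0, 0], [0, -1, 0, 2, -1, 0, 0], [0, 0, -1, -1, 2, 0, 0], [-1, 0, 0, 0, 0, 2, 0], [-1, -1, 0, 0, 0, 0, 2]].
All simple roots have the same length, so the diagram is simply laced. The associated Dynkin diagram is a chain of 7 nodes with single edges (A_7), so the type is A_7 (the algebra sl(8)).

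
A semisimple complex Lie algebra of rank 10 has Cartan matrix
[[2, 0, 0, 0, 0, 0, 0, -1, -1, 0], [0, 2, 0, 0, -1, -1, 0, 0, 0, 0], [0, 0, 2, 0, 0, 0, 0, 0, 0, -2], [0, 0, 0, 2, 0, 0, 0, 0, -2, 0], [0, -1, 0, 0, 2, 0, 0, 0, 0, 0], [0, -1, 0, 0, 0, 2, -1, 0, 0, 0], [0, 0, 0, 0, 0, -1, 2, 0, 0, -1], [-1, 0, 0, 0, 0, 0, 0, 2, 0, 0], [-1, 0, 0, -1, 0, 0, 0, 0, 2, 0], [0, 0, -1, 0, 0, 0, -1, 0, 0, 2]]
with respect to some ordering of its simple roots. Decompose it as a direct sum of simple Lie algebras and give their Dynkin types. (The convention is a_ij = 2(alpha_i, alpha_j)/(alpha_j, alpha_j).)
C_4 (sp(8)) + C_6 (sp(12))

The diagram associated to this matrix has two connected components: the simple roots {alpha_1, alpha_4, alpha_8, alpha_9} form a chain of 4 nodes with a double edge at one end; the terminal node there is the unique long simple root (C_4), and {alpha_2, alpha_3, alpha_5, alpha_6, alpha_7, alpha_10} form a chain of 6 nodes with a double edge at one end; the terminal node there is the unique long simple root (C_6). A semisimple Lie algebra decomposes uniquely as the direct sum of simple ideals, one per connected component of its Dynkin diagram, so g ≅ C_4 ⊕ C_6 (dimension 36 + 78 = 114).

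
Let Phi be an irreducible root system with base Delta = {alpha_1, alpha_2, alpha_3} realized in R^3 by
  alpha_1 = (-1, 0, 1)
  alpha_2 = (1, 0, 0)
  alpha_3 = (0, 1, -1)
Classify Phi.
Compute the Cartan integers a_ij = 2(alpha_i, alpha_j)/(alpha_j, alpha_j); the resulting 3x3 Cartan matrix is
[[2, -2, -1], [-1, 2, 0], [-1, 0, 2]].
The roots have two lengths (squared-length ratio 2:1); the short ones are alpha_{2}. The associated Dynkin diagram is a chain of 3 nodes with a double edge at one end; the terminal node there is the unique short simple root (B_3), so the type is B_3 (the algebra so(7)).

B_3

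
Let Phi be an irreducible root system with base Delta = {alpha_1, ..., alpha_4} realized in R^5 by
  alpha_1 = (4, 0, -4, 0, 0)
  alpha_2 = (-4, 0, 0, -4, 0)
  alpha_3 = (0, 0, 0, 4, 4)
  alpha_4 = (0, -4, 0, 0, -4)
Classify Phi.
Compute the Cartan integers a_ij = 2(alpha_i, alpha_j)/(alpha_j, alpha_j); the resulting 4x4 Cartan matrix is
[[2, -1, 0, 0], [-1, 2, -1, 0], [0, -1, 2, -1], [0, 0, -1, 2]].
All simple roots have the same length, so the diagram is simply laced. The associated Dynkin diagram is a chain of 4 nodes with single edges (A_4), so the type is A_4 (the algebra sl(5)).

A_4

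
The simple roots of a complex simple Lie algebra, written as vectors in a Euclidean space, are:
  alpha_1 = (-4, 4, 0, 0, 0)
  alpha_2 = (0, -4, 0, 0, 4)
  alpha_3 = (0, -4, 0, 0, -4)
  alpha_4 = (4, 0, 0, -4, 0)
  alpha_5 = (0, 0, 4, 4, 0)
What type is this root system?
Compute the Cartan integers a_ij = 2(alpha_i, alpha_j)/(alpha_j, alpha_j); the resulting 5x5 Cartan matrix is
[[2, -1, -1, -1, 0], [-1, 2, 0, 0, 0], [-1, 0, 2, 0, 0], [-1, 0, 0, 2, -1], [0, 0, 0, -1, 2]].
All simple roots have the same length, so the diagram is simply laced. The associated Dynkin diagram is a chain of 3 nodes with a fork of two nodes at one end (D_5), so the type is D_5 (the algebra so(10)).

D5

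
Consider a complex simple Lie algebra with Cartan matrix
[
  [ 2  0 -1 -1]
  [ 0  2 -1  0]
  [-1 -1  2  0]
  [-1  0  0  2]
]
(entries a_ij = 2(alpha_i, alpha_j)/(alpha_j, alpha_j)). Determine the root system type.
The matrix has rank 4 with 2's on the diagonal. Reading the off-diagonal entries as Dynkin edges (a single edge where a_ij = a_ji = -1; a double or triple edge where a_ij * a_ji = 2 or 3), the diagram is a chain of 4 nodes with single edges (A_4). One simple-root ordering that puts it in standard form is (alpha_2, alpha_3, alpha_1, alpha_4). So the algebra is type A_4, i.e. sl(5).

A_4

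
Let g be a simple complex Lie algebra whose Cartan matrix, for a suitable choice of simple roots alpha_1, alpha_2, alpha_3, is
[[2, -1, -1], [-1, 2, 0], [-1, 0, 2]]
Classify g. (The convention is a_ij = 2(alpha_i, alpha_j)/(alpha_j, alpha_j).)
The matrix has rank 3 with 2's on the diagonal. Reading the off-diagonal entries as Dynkin edges (a single edge where a_ij = a_ji = -1; a double or triple edge where a_ij * a_ji = 2 or 3), the diagram is a chain of 3 nodes with single edges (A_3). One simple-root ordering that puts it in standard form is (alpha_2, alpha_1, alpha_3). So the algebra is type A_3, i.e. sl(4).

type A_3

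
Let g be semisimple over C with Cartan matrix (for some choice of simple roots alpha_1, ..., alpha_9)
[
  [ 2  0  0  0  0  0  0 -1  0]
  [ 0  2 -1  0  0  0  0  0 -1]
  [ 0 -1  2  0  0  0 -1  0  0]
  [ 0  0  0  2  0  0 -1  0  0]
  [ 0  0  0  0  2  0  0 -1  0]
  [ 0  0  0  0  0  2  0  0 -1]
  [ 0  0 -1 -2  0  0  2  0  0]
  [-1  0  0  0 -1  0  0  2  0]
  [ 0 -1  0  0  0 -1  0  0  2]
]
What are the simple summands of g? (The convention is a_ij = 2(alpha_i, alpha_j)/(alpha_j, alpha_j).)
A_3 + B_6

The diagram associated to this matrix has two connected components: the simple roots {alpha_1, alpha_5, alpha_8} form a chain of 3 nodes with single edges (A_3), and {alpha_2, alpha_3, alpha_4, alpha_6, alpha_7, alpha_9} form a chain of 6 nodes with a double edge at one end; the terminal node there is the unique short simple root (B_6). A semisimple Lie algebra decomposes uniquely as the direct sum of simple ideals, one per connected component of its Dynkin diagram, so g ≅ A_3 ⊕ B_6 (dimension 15 + 78 = 93).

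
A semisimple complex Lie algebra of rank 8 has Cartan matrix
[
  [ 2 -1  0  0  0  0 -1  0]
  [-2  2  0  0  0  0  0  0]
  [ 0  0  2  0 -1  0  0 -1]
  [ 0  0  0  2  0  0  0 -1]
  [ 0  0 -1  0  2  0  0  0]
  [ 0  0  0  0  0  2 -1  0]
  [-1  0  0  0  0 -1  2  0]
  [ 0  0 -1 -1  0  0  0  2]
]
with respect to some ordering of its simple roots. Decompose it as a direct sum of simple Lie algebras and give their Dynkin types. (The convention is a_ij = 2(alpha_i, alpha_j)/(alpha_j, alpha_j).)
The diagram associated to this matrix has two connected components: the simple roots {alpha_3, alpha_4, alpha_5, alpha_8} form a chain of 4 nodes with single edges (A_4), and {alpha_1, alpha_2, alpha_6, alpha_7} form a chain of 4 nodes with a double edge at one end; the terminal node there is the unique long simple root (C_4). A semisimple Lie algebra decomposes uniquely as the direct sum of simple ideals, one per connected component of its Dynkin diagram, so g ≅ A_4 ⊕ C_4 (dimension 24 + 36 = 60).

A_4 + C_4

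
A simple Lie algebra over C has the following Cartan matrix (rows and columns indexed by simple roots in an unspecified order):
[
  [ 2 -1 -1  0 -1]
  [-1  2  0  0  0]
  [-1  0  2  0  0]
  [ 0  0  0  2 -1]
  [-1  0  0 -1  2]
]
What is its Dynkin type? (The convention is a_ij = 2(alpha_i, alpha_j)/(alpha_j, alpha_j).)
D5

The matrix has rank 5 with 2's on the diagonal. Reading the off-diagonal entries as Dynkin edges (a single edge where a_ij = a_ji = -1; a double or triple edge where a_ij * a_ji = 2 or 3), the diagram is a chain of 3 nodes with a fork of two nodes at one end (D_5). One simple-root ordering that puts it in standard form is (alpha_4, alpha_5, alpha_1, alpha_3, alpha_2). So the algebra is type D_5, i.e. so(10).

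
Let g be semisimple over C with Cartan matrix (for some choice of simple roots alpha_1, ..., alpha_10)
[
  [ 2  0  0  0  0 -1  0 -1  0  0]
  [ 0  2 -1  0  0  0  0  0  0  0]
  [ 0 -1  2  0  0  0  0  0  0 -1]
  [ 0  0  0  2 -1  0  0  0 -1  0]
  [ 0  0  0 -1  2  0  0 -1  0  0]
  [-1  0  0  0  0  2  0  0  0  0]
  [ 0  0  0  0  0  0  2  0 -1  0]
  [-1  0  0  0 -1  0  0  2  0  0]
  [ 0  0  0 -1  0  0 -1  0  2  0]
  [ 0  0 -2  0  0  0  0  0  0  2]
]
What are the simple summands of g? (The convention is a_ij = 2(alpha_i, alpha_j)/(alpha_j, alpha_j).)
A_7 + C_3

The diagram associated to this matrix has two connected components: the simple roots {alpha_1, alpha_4, alpha_5, alpha_6, alpha_7, alpha_8, alpha_9} form a chain of 7 nodes with single edges (A_7), and {alpha_2, alpha_3, alpha_10} form a chain of 3 nodes with a double edge at one end; the terminal node there is the unique long simple root (C_3). A semisimple Lie algebra decomposes uniquely as the direct sum of simple ideals, one per connected component of its Dynkin diagram, so g ≅ A_7 ⊕ C_3 (dimension 63 + 21 = 84).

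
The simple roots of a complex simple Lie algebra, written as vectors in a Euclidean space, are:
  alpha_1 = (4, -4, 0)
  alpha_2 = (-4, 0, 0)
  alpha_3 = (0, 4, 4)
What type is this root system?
type B_3

Compute the Cartan integers a_ij = 2(alpha_i, alpha_j)/(alpha_j, alpha_j); the resulting 3x3 Cartan matrix is
[[2, -2, -1], [-1, 2, 0], [-1, 0, 2]].
The roots have two lengths (squared-length ratio 2:1); the short ones are alpha_{2}. The associated Dynkin diagram is a chain of 3 nodes with a double edge at one end; the terminal node there is the unique short simple root (B_3), so the type is B_3 (the algebra so(7)).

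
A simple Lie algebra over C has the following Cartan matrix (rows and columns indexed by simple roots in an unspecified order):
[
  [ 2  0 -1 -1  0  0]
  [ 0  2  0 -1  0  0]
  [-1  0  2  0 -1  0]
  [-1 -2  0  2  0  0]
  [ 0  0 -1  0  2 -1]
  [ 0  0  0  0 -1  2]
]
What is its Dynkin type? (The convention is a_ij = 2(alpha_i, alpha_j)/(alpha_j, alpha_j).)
B_6

The matrix has rank 6 with 2's on the diagonal. Reading the off-diagonal entries as Dynkin edges (a single edge where a_ij = a_ji = -1; a double or triple edge where a_ij * a_ji = 2 or 3), the diagram is a chain of 6 nodes with a double edge at one end; the terminal node there is the unique short simple root (B_6). One simple-root ordering that puts it in standard form is (alpha_6, alpha_5, alpha_3, alpha_1, alpha_4, alpha_2). So the algebra is type B_6, i.e. so(13).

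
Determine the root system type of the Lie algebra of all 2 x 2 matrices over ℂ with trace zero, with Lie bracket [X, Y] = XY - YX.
A_1

This is sl(2), which has dimension 2^2 - 1 = 3 and rank 2 - 1 = 1 (a Cartan subalgebra is the diagonal traceless matrices). In the classification of classical Lie algebras, the special linear algebra sl(n+1) has type A_n; here n = 1, so the Dynkin diagram is a chain of 1 nodes with single edges (A_1). Hence the type is A_1.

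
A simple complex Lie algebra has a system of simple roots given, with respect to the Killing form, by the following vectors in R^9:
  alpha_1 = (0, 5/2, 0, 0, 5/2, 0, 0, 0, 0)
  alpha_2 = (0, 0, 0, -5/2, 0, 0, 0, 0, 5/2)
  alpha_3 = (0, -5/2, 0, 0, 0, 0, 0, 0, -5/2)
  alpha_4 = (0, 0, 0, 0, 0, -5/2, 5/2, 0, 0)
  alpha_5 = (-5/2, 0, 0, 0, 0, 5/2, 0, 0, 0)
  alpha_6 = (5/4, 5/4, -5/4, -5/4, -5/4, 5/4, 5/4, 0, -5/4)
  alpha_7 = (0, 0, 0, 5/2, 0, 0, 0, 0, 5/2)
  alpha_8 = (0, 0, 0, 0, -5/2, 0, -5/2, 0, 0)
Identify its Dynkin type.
type E_8

Compute the Cartan integers a_ij = 2(alpha_i, alpha_j)/(alpha_j, alpha_j); the resulting 8x8 Cartan matrix is
[[2, 0, -1, 0, 0, 0, 0, -1], [0, 2, -1, 0, 0, 0, 0, 0], [-1, -1, 2, 0, 0, 0, -1, 0], [0, 0, 0, 2, -1, 0, 0, -1], [0, 0, 0, -1, 2, 0, 0, 0], [0, 0, 0, 0, 0, 2, -1, 0], [0, 0, -1, 0, 0, -1, 2, 0], [-1, 0, 0, -1, 0, 0, 0, 2]].
All simple roots have the same length, so the diagram is simply laced. The associated Dynkin diagram is a chain of 7 nodes with one extra node attached to the third node from one end (E_8), so the type is E_8.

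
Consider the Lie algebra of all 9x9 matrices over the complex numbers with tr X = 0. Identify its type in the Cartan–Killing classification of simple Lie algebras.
type A_8

This is sl(9), which has dimension 9^2 - 1 = 80 and rank 9 - 1 = 8 (a Cartan subalgebra is the diagonal traceless matrices). In the classification of classical Lie algebras, the special linear algebra sl(n+1) has type A_n; here n = 8, so the Dynkin diagram is a chain of 8 nodes with single edges (A_8). Hence the type is A_8.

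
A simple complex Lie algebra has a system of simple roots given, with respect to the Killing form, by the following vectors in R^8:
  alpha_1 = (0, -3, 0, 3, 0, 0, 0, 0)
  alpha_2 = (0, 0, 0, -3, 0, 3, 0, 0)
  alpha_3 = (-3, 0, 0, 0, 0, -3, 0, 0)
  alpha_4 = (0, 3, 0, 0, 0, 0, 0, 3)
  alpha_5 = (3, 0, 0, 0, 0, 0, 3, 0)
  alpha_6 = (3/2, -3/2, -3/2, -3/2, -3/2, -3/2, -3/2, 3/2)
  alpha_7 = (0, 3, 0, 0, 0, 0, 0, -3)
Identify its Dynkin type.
Compute the Cartan integers a_ij = 2(alpha_i, alpha_j)/(alpha_j, alpha_j); the resulting 7x7 Cartan matrix is
[[2, -1, 0, -1, 0, 0, -1], [-1, 2, -1, 0, 0, 0, 0], [0, -1, 2, 0, -1, 0, 0], [-1, 0, 0, 2, 0, 0, 0], [0, 0, -1, 0, 2, 0, 0], [0, 0, 0, 0, 0, 2, -1], [-1, 0, 0, 0, 0, -1, 2]].
All simple roots have the same length, so the diagram is simply laced. The associated Dynkin diagram is a chain of 6 nodes with one extra node attached to the third node from one end (E_7), so the type is E_7.

E7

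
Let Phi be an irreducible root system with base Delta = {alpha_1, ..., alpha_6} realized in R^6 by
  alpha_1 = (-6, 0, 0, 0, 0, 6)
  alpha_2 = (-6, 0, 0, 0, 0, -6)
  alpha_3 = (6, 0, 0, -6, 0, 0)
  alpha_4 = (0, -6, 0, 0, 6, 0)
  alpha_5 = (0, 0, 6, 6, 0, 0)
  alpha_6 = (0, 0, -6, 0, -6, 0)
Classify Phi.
type D_6

Compute the Cartan integers a_ij = 2(alpha_i, alpha_j)/(alpha_j, alpha_j); the resulting 6x6 Cartan matrix is
[[2, 0, -1, 0, 0, 0], [0, 2, -1, 0, 0, 0], [-1, -1, 2, 0, -1, 0], [0, 0, 0, 2, 0, -1], [0, 0, -1, 0, 2, -1], [0, 0, 0, -1, -1, 2]].
All simple roots have the same length, so the diagram is simply laced. The associated Dynkin diagram is a chain of 4 nodes with a fork of two nodes at one end (D_6), so the type is D_6 (the algebra so(12)).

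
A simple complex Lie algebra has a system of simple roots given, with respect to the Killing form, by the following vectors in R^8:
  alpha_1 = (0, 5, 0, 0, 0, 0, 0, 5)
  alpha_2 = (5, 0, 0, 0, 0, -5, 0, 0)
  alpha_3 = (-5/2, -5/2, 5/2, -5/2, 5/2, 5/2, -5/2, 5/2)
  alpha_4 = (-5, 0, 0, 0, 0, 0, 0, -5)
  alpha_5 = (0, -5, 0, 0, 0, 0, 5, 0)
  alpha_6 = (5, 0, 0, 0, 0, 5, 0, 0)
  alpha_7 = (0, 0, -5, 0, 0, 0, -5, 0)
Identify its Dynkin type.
Compute the Cartan integers a_ij = 2(alpha_i, alpha_j)/(alpha_j, alpha_j); the resulting 7x7 Cartan matrix is
[[2, 0, 0, -1, -1, 0, 0], [0, 2, -1, -1, 0, 0, 0], [0, -1, 2, 0, 0, 0, 0], [-1, -1, 0, 2, 0, -1, 0], [-1, 0, 0, 0, 2, 0, -1], [0, 0, 0, -1, 0, 2, 0], [0, 0, 0, 0, -1, 0, 2]].
All simple roots have the same length, so the diagram is simply laced. The associated Dynkin diagram is a chain of 6 nodes with one extra node attached to the third node from one end (E_7), so the type is E_7.

E7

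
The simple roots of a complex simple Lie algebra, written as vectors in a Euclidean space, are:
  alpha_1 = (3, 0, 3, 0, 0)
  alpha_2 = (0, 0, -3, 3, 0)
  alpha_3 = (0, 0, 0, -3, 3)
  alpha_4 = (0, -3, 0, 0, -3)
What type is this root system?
Compute the Cartan integers a_ij = 2(alpha_i, alpha_j)/(alpha_j, alpha_j); the resulting 4x4 Cartan matrix is
[[2, -1, 0, 0], [-1, 2, -1, 0], [0, -1, 2, -1], [0, 0, -1, 2]].
All simple roots have the same length, so the diagram is simply laced. The associated Dynkin diagram is a chain of 4 nodes with single edges (A_4), so the type is A_4 (the algebra sl(5)).

type A_4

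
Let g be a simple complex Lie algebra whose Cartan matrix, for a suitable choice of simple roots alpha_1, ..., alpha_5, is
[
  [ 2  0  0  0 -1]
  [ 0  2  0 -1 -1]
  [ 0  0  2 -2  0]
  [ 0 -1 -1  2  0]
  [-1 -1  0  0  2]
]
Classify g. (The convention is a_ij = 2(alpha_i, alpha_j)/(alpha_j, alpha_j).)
The matrix has rank 5 with 2's on the diagonal. Reading the off-diagonal entries as Dynkin edges (a single edge where a_ij = a_ji = -1; a double or triple edge where a_ij * a_ji = 2 or 3), the diagram is a chain of 5 nodes with a double edge at one end; the terminal node there is the unique long simple root (C_5). One simple-root ordering that puts it in standard form is (alpha_1, alpha_5, alpha_2, alpha_4, alpha_3). So the algebra is type C_5, i.e. sp(10).

C_5 (sp(10))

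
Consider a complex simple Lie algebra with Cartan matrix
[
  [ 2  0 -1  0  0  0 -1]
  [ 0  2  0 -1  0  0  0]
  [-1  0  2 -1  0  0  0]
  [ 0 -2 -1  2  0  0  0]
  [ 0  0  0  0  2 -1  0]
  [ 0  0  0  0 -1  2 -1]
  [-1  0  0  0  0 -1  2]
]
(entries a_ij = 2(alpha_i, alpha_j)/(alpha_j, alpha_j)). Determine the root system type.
The matrix has rank 7 with 2's on the diagonal. Reading the off-diagonal entries as Dynkin edges (a single edge where a_ij = a_ji = -1; a double or triple edge where a_ij * a_ji = 2 or 3), the diagram is a chain of 7 nodes with a double edge at one end; the terminal node there is the unique short simple root (B_7). One simple-root ordering that puts it in standard form is (alpha_5, alpha_6, alpha_7, alpha_1, alpha_3, alpha_4, alpha_2). So the algebra is type B_7, i.e. so(15).

B_7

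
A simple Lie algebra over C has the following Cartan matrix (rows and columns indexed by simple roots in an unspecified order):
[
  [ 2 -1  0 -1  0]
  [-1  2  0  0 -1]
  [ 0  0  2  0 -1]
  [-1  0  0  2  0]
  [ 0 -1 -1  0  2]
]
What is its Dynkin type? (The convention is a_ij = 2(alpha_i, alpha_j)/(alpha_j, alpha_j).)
A5

The matrix has rank 5 with 2's on the diagonal. Reading the off-diagonal entries as Dynkin edges (a single edge where a_ij = a_ji = -1; a double or triple edge where a_ij * a_ji = 2 or 3), the diagram is a chain of 5 nodes with single edges (A_5). One simple-root ordering that puts it in standard form is (alpha_4, alpha_1, alpha_2, alpha_5, alpha_3). So the algebra is type A_5, i.e. sl(6).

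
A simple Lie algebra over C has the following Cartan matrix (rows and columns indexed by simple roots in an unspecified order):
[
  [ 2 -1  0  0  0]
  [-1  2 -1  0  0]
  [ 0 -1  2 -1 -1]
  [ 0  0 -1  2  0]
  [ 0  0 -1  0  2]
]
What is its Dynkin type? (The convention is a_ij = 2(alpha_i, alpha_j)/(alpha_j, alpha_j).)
The matrix has rank 5 with 2's on the diagonal. Reading the off-diagonal entries as Dynkin edges (a single edge where a_ij = a_ji = -1; a double or triple edge where a_ij * a_ji = 2 or 3), the diagram is a chain of 3 nodes with a fork of two nodes at one end (D_5). One simple-root ordering that puts it in standard form is (alpha_1, alpha_2, alpha_3, alpha_5, alpha_4). So the algebra is type D_5, i.e. so(10).

D_5 (so(10))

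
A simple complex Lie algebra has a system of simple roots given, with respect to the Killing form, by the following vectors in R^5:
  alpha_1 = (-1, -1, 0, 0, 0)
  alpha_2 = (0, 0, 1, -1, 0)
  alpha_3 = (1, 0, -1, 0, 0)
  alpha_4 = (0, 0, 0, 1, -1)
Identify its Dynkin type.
Compute the Cartan integers a_ij = 2(alpha_i, alpha_j)/(alpha_j, alpha_j); the resulting 4x4 Cartan matrix is
[[2, 0, -1, 0], [0, 2, -1, -1], [-1, -1, 2, 0], [0, -1, 0, 2]].
All simple roots have the same length, so the diagram is simply laced. The associated Dynkin diagram is a chain of 4 nodes with single edges (A_4), so the type is A_4 (the algebra sl(5)).

A4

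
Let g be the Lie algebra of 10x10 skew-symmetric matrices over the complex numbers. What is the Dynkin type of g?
D5

This is so(10) with 10 even, which has dimension 10(10-1)/2 = 45 and rank 10/2 = 5. In the classification of classical Lie algebras, the orthogonal algebra so(2n) in an even number of variables has type D_n; here n = 5, so the Dynkin diagram is a chain of 3 nodes with a fork of two nodes at one end (D_5). Hence the type is D_5.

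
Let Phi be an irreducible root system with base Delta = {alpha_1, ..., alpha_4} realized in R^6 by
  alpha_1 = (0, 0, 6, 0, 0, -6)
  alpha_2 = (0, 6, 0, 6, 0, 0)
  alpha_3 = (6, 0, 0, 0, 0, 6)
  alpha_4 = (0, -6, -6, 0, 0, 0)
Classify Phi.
Compute the Cartan integers a_ij = 2(alpha_i, alpha_j)/(alpha_j, alpha_j); the resulting 4x4 Cartan matrix is
[[2, 0, -1, -1], [0, 2, 0, -1], [-1, 0, 2, 0], [-1, -1, 0, 2]].
All simple roots have the same length, so the diagram is simply laced. The associated Dynkin diagram is a chain of 4 nodes with single edges (A_4), so the type is A_4 (the algebra sl(5)).

type A_4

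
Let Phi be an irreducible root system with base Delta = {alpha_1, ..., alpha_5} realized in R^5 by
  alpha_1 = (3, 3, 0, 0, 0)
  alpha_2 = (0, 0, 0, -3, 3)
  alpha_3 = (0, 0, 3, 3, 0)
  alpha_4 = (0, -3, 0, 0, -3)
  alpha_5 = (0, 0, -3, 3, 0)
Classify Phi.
Compute the Cartan integers a_ij = 2(alpha_i, alpha_j)/(alpha_j, alpha_j); the resulting 5x5 Cartan matrix is
[[2, 0, 0, -1, 0], [0, 2, -1, -1, -1], [0, -1, 2, 0, 0], [-1, -1, 0, 2, 0], [0, -1, 0, 0, 2]].
All simple roots have the same length, so the diagram is simply laced. The associated Dynkin diagram is a chain of 3 nodes with a fork of two nodes at one end (D_5), so the type is D_5 (the algebra so(10)).

D5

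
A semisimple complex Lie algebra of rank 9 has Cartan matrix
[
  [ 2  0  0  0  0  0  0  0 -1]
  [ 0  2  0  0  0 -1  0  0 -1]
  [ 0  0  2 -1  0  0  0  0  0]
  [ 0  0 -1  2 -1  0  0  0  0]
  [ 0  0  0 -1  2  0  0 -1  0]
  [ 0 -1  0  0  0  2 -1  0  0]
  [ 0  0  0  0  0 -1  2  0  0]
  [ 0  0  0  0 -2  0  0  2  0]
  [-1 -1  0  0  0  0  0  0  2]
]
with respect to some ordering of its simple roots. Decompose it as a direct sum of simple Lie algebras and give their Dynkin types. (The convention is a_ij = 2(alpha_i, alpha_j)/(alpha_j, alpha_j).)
The diagram associated to this matrix has two connected components: the simple roots {alpha_1, alpha_2, alpha_6, alpha_7, alpha_9} form a chain of 5 nodes with single edges (A_5), and {alpha_3, alpha_4, alpha_5, alpha_8} form a chain of 4 nodes with a double edge at one end; the terminal node there is the unique long simple root (C_4). A semisimple Lie algebra decomposes uniquely as the direct sum of simple ideals, one per connected component of its Dynkin diagram, so g ≅ A_5 ⊕ C_4 (dimension 35 + 36 = 71).

A5 ⊕ C4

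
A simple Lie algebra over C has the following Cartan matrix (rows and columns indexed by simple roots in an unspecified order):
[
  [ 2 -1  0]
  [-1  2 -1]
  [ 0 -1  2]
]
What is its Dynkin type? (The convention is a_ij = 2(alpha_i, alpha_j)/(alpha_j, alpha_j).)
A_3

The matrix has rank 3 with 2's on the diagonal. Reading the off-diagonal entries as Dynkin edges (a single edge where a_ij = a_ji = -1; a double or triple edge where a_ij * a_ji = 2 or 3), the diagram is a chain of 3 nodes with single edges (A_3). One simple-root ordering that puts it in standard form is (alpha_3, alpha_2, alpha_1). So the algebra is type A_3, i.e. sl(4).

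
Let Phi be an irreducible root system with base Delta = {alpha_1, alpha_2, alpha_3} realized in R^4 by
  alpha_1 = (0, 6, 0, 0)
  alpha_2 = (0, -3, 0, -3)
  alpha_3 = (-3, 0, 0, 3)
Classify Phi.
C3

Compute the Cartan integers a_ij = 2(alpha_i, alpha_j)/(alpha_j, alpha_j); the resulting 3x3 Cartan matrix is
[[2, -2, 0], [-1, 2, -1], [0, -1, 2]].
The roots have two lengths (squared-length ratio 2:1); the short ones are alpha_{2,3}. The associated Dynkin diagram is a chain of 3 nodes with a double edge at one end; the terminal node there is the unique long simple root (C_3), so the type is C_3 (the algebra sp(6)).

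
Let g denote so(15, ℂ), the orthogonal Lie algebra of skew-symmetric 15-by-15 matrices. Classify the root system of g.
This is so(15) with 15 odd, which has dimension 15(15-1)/2 = 105 and rank (15-1)/2 = 7. In the classification of classical Lie algebras, the orthogonal algebra so(2n+1) in an odd number of variables has type B_n; here n = 7, so the Dynkin diagram is a chain of 7 nodes with a double edge at one end; the terminal node there is the unique short simple root (B_7). Hence the type is B_7.

type B_7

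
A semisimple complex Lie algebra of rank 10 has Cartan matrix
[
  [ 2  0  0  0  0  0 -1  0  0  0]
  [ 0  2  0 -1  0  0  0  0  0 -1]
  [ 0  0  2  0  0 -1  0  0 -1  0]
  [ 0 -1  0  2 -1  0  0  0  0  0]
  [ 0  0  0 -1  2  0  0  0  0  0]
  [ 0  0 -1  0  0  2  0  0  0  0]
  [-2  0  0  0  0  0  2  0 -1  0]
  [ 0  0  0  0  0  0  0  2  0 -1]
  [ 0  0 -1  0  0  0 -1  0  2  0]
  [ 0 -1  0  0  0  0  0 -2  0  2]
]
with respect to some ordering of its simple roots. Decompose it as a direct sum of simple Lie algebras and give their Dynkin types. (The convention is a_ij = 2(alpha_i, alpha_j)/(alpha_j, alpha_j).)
The diagram associated to this matrix has two connected components: the simple roots {alpha_1, alpha_3, alpha_6, alpha_7, alpha_9} form a chain of 5 nodes with a double edge at one end; the terminal node there is the unique short simple root (B_5), and {alpha_2, alpha_4, alpha_5, alpha_8, alpha_10} form a chain of 5 nodes with a double edge at one end; the terminal node there is the unique short simple root (B_5). A semisimple Lie algebra decomposes uniquely as the direct sum of simple ideals, one per connected component of its Dynkin diagram, so g ≅ B_5 ⊕ B_5 (dimension 55 + 55 = 110).

B5 + B5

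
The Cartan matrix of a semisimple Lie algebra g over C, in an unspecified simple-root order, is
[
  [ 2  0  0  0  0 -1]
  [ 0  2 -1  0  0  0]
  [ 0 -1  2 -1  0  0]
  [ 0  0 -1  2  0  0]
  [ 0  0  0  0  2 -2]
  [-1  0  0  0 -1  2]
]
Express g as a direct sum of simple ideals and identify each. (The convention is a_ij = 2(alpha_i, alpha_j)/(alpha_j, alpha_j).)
The diagram associated to this matrix has two connected components: the simple roots {alpha_2, alpha_3, alpha_4} form a chain of 3 nodes with single edges (A_3), and {alpha_1, alpha_5, alpha_6} form a chain of 3 nodes with a double edge at one end; the terminal node there is the unique long simple root (C_3). A semisimple Lie algebra decomposes uniquely as the direct sum of simple ideals, one per connected component of its Dynkin diagram, so g ≅ A_3 ⊕ C_3 (dimension 15 + 21 = 36).

A3 ⊕ C3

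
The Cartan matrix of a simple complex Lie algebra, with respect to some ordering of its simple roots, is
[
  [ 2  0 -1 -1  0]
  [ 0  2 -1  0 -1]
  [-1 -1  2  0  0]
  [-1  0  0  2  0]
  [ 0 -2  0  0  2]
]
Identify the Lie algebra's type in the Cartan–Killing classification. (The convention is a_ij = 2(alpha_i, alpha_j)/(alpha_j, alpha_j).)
The matrix has rank 5 with 2's on the diagonal. Reading the off-diagonal entries as Dynkin edges (a single edge where a_ij = a_ji = -1; a double or triple edge where a_ij * a_ji = 2 or 3), the diagram is a chain of 5 nodes with a double edge at one end; the terminal node there is the unique long simple root (C_5). One simple-root ordering that puts it in standard form is (alpha_4, alpha_1, alpha_3, alpha_2, alpha_5). So the algebra is type C_5, i.e. sp(10).

C5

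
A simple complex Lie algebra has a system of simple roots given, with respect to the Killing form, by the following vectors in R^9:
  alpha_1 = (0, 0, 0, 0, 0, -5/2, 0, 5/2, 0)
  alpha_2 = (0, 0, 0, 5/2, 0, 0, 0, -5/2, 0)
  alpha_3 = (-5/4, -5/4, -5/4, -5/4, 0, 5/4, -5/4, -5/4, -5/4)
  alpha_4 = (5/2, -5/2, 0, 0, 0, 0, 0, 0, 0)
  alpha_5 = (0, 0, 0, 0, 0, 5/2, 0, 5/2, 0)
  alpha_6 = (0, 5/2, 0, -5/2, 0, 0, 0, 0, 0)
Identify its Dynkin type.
Compute the Cartan integers a_ij = 2(alpha_i, alpha_j)/(alpha_j, alpha_j); the resulting 6x6 Cartan matrix is
[[2, -1, -1, 0, 0, 0], [-1, 2, 0, 0, -1, -1], [-1, 0, 2, 0, 0, 0], [0, 0, 0, 2, 0, -1], [0, -1, 0, 0, 2, 0], [0, -1, 0, -1, 0, 2]].
All simple roots have the same length, so the diagram is simply laced. The associated Dynkin diagram is a chain of 5 nodes with one extra node attached to the third node from one end (E_6), so the type is E_6.

E6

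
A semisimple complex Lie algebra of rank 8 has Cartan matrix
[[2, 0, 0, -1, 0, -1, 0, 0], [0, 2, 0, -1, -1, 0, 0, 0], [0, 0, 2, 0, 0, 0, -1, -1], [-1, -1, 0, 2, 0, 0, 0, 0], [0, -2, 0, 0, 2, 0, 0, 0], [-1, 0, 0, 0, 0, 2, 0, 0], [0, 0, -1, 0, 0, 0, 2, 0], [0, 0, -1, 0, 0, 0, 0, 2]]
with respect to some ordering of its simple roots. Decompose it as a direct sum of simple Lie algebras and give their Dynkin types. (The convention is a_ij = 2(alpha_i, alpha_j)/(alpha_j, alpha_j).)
The diagram associated to this matrix has two connected components: the simple roots {alpha_3, alpha_7, alpha_8} form a chain of 3 nodes with single edges (A_3), and {alpha_1, alpha_2, alpha_4, alpha_5, alpha_6} form a chain of 5 nodes with a double edge at one end; the terminal node there is the unique long simple root (C_5). A semisimple Lie algebra decomposes uniquely as the direct sum of simple ideals, one per connected component of its Dynkin diagram, so g ≅ A_3 ⊕ C_5 (dimension 15 + 55 = 70).

A3 ⊕ C5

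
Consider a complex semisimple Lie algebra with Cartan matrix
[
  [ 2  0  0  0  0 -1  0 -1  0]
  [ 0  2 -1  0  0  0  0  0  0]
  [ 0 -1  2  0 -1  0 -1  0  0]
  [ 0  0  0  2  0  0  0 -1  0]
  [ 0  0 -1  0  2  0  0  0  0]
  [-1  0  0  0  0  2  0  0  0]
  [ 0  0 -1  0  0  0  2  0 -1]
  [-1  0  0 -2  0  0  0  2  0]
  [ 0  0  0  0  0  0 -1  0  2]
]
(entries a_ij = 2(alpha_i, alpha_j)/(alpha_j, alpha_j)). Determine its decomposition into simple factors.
B4 + D5

The diagram associated to this matrix has two connected components: the simple roots {alpha_1, alpha_4, alpha_6, alpha_8} form a chain of 4 nodes with a double edge at one end; the terminal node there is the unique short simple root (B_4), and {alpha_2, alpha_3, alpha_5, alpha_7, alpha_9} form a chain of 3 nodes with a fork of two nodes at one end (D_5). A semisimple Lie algebra decomposes uniquely as the direct sum of simple ideals, one per connected component of its Dynkin diagram, so g ≅ B_4 ⊕ D_5 (dimension 36 + 45 = 81).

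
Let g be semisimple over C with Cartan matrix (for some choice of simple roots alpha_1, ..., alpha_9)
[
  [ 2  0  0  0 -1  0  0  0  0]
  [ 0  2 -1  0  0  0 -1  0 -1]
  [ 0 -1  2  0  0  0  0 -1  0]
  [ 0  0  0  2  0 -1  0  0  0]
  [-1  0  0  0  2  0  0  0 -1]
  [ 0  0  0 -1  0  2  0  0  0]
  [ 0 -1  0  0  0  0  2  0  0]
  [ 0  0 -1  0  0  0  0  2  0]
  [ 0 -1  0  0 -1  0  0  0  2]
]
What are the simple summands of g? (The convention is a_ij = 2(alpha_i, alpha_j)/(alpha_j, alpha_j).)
A2 ⊕ E7

The diagram associated to this matrix has two connected components: the simple roots {alpha_4, alpha_6} form a chain of 2 nodes with single edges (A_2), and {alpha_1, alpha_2, alpha_3, alpha_5, alpha_7, alpha_8, alpha_9} form a chain of 6 nodes with one extra node attached to the third node from one end (E_7). A semisimple Lie algebra decomposes uniquely as the direct sum of simple ideals, one per connected component of its Dynkin diagram, so g ≅ A_2 ⊕ E_7 (dimension 8 + 133 = 141).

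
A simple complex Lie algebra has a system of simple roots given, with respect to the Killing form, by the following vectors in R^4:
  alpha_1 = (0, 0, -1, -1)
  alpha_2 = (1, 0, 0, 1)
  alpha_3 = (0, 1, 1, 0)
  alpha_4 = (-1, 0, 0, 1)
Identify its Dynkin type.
D4

Compute the Cartan integers a_ij = 2(alpha_i, alpha_j)/(alpha_j, alpha_j); the resulting 4x4 Cartan matrix is
[[2, -1, -1, -1], [-1, 2, 0, 0], [-1, 0, 2, 0], [-1, 0, 0, 2]].
All simple roots have the same length, so the diagram is simply laced. The associated Dynkin diagram is a chain of 2 nodes with a fork of two nodes at one end (D_4), so the type is D_4 (the algebra so(8)).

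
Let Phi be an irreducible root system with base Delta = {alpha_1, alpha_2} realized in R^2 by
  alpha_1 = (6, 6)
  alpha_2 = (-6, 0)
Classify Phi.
Compute the Cartan integers a_ij = 2(alpha_i, alpha_j)/(alpha_j, alpha_j); the resulting 2x2 Cartan matrix is
[[2, -2], [-1, 2]].
The roots have two lengths (squared-length ratio 2:1); the short ones are alpha_{2}. The associated Dynkin diagram is a chain of 2 nodes with a double edge at one end; the terminal node there is the unique short simple root (B_2), so the type is B_2 (the algebra so(5)).

B_2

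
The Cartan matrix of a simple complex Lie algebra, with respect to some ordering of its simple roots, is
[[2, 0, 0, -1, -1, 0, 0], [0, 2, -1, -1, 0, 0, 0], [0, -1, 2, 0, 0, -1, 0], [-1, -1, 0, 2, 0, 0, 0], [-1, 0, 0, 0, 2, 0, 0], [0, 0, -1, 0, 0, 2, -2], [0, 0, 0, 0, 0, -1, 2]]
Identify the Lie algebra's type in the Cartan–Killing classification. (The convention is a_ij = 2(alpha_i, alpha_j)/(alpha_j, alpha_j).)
B_7 (so(15))

The matrix has rank 7 with 2's on the diagonal. Reading the off-diagonal entries as Dynkin edges (a single edge where a_ij = a_ji = -1; a double or triple edge where a_ij * a_ji = 2 or 3), the diagram is a chain of 7 nodes with a double edge at one end; the terminal node there is the unique short simple root (B_7). One simple-root ordering that puts it in standard form is (alpha_5, alpha_1, alpha_4, alpha_2, alpha_3, alpha_6, alpha_7). So the algebra is type B_7, i.e. so(15).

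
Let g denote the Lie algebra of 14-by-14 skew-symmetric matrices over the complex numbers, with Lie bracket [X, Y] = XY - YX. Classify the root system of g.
This is so(14) with 14 even, which has dimension 14(14-1)/2 = 91 and rank 14/2 = 7. In the classification of classical Lie algebras, the orthogonal algebra so(2n) in an even number of variables has type D_n; here n = 7, so the Dynkin diagram is a chain of 5 nodes with a fork of two nodes at one end (D_7). Hence the type is D_7.

type D_7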